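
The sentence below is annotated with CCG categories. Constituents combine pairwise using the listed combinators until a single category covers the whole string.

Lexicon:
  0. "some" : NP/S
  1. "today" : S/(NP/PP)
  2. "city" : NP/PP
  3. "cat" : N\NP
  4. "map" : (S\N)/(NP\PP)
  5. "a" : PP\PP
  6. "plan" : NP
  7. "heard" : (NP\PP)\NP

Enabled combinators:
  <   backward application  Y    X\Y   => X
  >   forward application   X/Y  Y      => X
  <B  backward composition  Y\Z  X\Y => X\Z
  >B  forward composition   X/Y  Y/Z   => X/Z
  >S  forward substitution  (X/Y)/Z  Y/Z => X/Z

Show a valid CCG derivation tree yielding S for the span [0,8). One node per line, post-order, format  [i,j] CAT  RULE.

[0,1] NP/S  lex  "some"
[1,2] S/(NP/PP)  lex  "today"
[2,3] NP/PP  lex  "city"
[1,3] S  >  k=2
[0,3] NP  >  k=1
[3,4] N\NP  lex  "cat"
[0,4] N  <  k=3
[4,5] (S\N)/(NP\PP)  lex  "map"
[5,6] PP\PP  lex  "a"
[6,7] NP  lex  "plan"
[7,8] (NP\PP)\NP  lex  "heard"
[6,8] NP\PP  <  k=7
[5,8] NP\PP  <B  k=6
[4,8] S\N  >  k=5
[0,8] S  <  k=4

[0,8] S   <
  [0,4] N   <
    [0,3] NP   >
      [0,1] "some" : NP/S
      [1,3] S   >
        [1,2] "today" : S/(NP/PP)
        [2,3] "city" : NP/PP
    [3,4] "cat" : N\NP
  [4,8] S\N   >
    [4,5] "map" : (S\N)/(NP\PP)
    [5,8] NP\PP   <B
      [5,6] "a" : PP\PP
      [6,8] NP\PP   <
        [6,7] "plan" : NP
        [7,8] "heard" : (NP\PP)\NP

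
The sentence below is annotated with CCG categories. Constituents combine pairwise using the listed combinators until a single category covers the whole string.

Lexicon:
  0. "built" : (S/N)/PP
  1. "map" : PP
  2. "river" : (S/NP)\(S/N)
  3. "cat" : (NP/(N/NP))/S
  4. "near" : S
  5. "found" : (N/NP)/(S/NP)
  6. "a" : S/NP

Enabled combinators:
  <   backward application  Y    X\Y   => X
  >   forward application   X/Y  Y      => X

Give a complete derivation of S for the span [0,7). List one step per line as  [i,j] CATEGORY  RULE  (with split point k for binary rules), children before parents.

[0,1] (S/N)/PP  lex  "built"
[1,2] PP  lex  "map"
[0,2] S/N  >  k=1
[2,3] (S/NP)\(S/N)  lex  "river"
[0,3] S/NP  <  k=2
[3,4] (NP/(N/NP))/S  lex  "cat"
[4,5] S  lex  "near"
[3,5] NP/(N/NP)  >  k=4
[5,6] (N/NP)/(S/NP)  lex  "found"
[6,7] S/NP  lex  "a"
[5,7] N/NP  >  k=6
[3,7] NP  >  k=5
[0,7] S  >  k=3

[0,7] S   >
  [0,3] S/NP   <
    [0,2] S/N   >
      [0,1] "built" : (S/N)/PP
      [1,2] "map" : PP
    [2,3] "river" : (S/NP)\(S/N)
  [3,7] NP   >
    [3,5] NP/(N/NP)   >
      [3,4] "cat" : (NP/(N/NP))/S
      [4,5] "near" : S
    [5,7] N/NP   >
      [5,6] "found" : (N/NP)/(S/NP)
      [6,7] "a" : S/NP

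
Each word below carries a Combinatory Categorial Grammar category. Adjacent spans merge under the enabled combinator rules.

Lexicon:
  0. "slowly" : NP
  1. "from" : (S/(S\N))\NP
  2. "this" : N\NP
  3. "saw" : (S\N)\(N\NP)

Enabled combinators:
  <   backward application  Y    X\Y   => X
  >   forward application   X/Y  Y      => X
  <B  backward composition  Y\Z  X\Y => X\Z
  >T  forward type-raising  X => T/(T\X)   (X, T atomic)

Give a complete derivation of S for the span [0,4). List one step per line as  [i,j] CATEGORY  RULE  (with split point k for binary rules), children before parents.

[0,4] S   >
  [0,2] S/(S\N)   <
    [0,1] "slowly" : NP
    [1,2] "from" : (S/(S\N))\NP
  [2,4] S\N   <
    [2,3] "this" : N\NP
    [3,4] "saw" : (S\N)\(N\NP)

[0,1] NP  lex  "slowly"
[1,2] (S/(S\N))\NP  lex  "from"
[0,2] S/(S\N)  <  k=1
[2,3] N\NP  lex  "this"
[3,4] (S\N)\(N\NP)  lex  "saw"
[2,4] S\N  <  k=3
[0,4] S  >  k=2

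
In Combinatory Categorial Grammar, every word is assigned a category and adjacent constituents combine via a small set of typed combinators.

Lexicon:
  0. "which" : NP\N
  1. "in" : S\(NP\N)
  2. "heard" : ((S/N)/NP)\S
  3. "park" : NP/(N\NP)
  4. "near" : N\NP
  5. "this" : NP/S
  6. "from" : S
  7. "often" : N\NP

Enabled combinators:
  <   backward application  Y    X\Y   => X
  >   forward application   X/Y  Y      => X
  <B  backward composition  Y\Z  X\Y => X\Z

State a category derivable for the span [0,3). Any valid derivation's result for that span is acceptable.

(S/N)/NP

[0,8] S   >
  [0,5] S/N   >
    [0,3] (S/N)/NP   <
      [0,2] S   <
        [0,1] "which" : NP\N
        [1,2] "in" : S\(NP\N)
      [2,3] "heard" : ((S/N)/NP)\S
    [3,5] NP   >
      [3,4] "park" : NP/(N\NP)
      [4,5] "near" : N\NP
  [5,8] N   <
    [5,7] NP   >
      [5,6] "this" : NP/S
      [6,7] "from" : S
    [7,8] "often" : N\NP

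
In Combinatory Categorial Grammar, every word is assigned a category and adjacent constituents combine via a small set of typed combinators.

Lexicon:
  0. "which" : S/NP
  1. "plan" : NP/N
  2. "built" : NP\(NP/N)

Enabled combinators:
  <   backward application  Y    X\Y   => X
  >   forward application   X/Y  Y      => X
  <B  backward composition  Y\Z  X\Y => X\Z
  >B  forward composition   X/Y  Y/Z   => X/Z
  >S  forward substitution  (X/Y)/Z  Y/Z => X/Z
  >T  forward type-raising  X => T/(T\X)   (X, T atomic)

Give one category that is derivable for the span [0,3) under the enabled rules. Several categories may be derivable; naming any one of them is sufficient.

[0,3] S   >
  [0,1] "which" : S/NP
  [1,3] NP   <
    [1,2] "plan" : NP/N
    [2,3] "built" : NP\(NP/N)

S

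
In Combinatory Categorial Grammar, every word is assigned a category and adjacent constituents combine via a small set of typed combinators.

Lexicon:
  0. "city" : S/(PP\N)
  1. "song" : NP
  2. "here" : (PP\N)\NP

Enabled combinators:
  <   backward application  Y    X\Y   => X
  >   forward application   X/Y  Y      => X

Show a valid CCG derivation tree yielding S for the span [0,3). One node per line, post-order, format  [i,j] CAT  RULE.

[0,3] S   >
  [0,1] "city" : S/(PP\N)
  [1,3] PP\N   <
    [1,2] "song" : NP
    [2,3] "here" : (PP\N)\NP

[0,1] S/(PP\N)  lex  "city"
[1,2] NP  lex  "song"
[2,3] (PP\N)\NP  lex  "here"
[1,3] PP\N  <  k=2
[0,3] S  >  k=1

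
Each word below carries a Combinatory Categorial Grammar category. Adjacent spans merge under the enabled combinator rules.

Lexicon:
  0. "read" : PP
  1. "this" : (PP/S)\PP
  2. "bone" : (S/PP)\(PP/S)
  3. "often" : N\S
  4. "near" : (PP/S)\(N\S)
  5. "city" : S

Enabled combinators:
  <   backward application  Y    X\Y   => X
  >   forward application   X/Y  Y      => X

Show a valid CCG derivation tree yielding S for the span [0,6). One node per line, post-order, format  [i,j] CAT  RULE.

[0,6] S   >
  [0,3] S/PP   <
    [0,2] PP/S   <
      [0,1] "read" : PP
      [1,2] "this" : (PP/S)\PP
    [2,3] "bone" : (S/PP)\(PP/S)
  [3,6] PP   >
    [3,5] PP/S   <
      [3,4] "often" : N\S
      [4,5] "near" : (PP/S)\(N\S)
    [5,6] "city" : S

[0,1] PP  lex  "read"
[1,2] (PP/S)\PP  lex  "this"
[0,2] PP/S  <  k=1
[2,3] (S/PP)\(PP/S)  lex  "bone"
[0,3] S/PP  <  k=2
[3,4] N\S  lex  "often"
[4,5] (PP/S)\(N\S)  lex  "near"
[3,5] PP/S  <  k=4
[5,6] S  lex  "city"
[3,6] PP  >  k=5
[0,6] S  >  k=3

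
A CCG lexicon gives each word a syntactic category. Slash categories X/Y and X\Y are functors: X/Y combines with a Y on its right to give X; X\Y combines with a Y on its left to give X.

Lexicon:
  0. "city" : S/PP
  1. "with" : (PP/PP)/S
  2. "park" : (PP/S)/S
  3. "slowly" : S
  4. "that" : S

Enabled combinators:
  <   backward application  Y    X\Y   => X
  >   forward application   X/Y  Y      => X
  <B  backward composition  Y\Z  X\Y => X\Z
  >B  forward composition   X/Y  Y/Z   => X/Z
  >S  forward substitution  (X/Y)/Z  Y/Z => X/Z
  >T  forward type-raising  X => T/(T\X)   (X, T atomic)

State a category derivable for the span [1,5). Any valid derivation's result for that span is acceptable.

[0,5] S   >
  [0,1] "city" : S/PP
  [1,5] PP   >
    [1,4] PP/S   >S
      [1,2] "with" : (PP/PP)/S
      [2,4] PP/S   >
        [2,3] "park" : (PP/S)/S
        [3,4] "slowly" : S
    [4,5] "that" : S

PP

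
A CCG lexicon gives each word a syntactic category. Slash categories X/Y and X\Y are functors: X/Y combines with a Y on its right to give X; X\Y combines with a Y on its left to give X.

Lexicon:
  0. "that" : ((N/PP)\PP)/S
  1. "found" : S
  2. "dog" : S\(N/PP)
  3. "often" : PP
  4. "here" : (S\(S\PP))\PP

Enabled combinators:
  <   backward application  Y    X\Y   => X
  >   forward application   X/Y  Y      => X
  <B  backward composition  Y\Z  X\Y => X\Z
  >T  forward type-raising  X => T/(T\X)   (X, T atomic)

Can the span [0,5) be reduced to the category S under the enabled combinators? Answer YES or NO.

[0,5] S   <
  [0,3] S\PP   <B
    [0,2] (N/PP)\PP   >
      [0,1] "that" : ((N/PP)\PP)/S
      [1,2] "found" : S
    [2,3] "dog" : S\(N/PP)
  [3,5] S\(S\PP)   <
    [3,4] "often" : PP
    [4,5] "here" : (S\(S\PP))\PP

YES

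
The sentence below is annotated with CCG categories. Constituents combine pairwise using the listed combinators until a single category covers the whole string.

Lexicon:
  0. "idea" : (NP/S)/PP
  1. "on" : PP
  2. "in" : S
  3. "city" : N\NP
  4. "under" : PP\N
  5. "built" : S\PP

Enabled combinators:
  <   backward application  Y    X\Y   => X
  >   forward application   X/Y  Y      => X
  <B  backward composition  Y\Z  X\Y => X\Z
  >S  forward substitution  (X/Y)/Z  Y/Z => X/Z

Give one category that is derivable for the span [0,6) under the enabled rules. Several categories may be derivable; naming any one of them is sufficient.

S

[0,6] S   <
  [0,4] N   <
    [0,3] NP   >
      [0,2] NP/S   >
        [0,1] "idea" : (NP/S)/PP
        [1,2] "on" : PP
      [2,3] "in" : S
    [3,4] "city" : N\NP
  [4,6] S\N   <B
    [4,5] "under" : PP\N
    [5,6] "built" : S\PP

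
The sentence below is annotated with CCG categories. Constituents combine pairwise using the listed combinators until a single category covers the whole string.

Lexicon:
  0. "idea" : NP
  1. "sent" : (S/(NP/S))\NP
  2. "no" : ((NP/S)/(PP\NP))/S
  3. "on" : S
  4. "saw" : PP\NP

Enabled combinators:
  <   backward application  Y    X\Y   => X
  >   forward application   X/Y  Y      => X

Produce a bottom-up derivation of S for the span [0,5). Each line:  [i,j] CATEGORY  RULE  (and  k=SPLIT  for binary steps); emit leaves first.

[0,1] NP  lex  "idea"
[1,2] (S/(NP/S))\NP  lex  "sent"
[0,2] S/(NP/S)  <  k=1
[2,3] ((NP/S)/(PP\NP))/S  lex  "no"
[3,4] S  lex  "on"
[2,4] (NP/S)/(PP\NP)  >  k=3
[4,5] PP\NP  lex  "saw"
[2,5] NP/S  >  k=4
[0,5] S  >  k=2

[0,5] S   >
  [0,2] S/(NP/S)   <
    [0,1] "idea" : NP
    [1,2] "sent" : (S/(NP/S))\NP
  [2,5] NP/S   >
    [2,4] (NP/S)/(PP\NP)   >
      [2,3] "no" : ((NP/S)/(PP\NP))/S
      [3,4] "on" : S
    [4,5] "saw" : PP\NP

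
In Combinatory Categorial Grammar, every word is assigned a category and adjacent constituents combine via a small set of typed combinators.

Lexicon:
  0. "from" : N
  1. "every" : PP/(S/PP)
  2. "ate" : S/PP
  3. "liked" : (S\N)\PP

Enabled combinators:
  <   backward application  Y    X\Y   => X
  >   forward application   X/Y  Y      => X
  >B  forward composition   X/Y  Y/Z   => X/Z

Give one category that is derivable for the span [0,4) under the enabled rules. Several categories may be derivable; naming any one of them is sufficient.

S

[0,4] S   <
  [0,1] "from" : N
  [1,4] S\N   <
    [1,3] PP   >
      [1,2] "every" : PP/(S/PP)
      [2,3] "ate" : S/PP
    [3,4] "liked" : (S\N)\PP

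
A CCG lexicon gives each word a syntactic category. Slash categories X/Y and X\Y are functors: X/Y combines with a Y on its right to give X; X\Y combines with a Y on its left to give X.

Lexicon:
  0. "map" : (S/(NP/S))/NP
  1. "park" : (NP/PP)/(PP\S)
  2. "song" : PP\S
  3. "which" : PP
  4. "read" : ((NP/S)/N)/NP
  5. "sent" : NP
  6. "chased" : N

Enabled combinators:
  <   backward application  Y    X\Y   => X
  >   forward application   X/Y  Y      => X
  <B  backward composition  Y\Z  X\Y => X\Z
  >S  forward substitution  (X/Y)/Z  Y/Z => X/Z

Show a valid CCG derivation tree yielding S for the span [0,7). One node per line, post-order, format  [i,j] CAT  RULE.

[0,1] (S/(NP/S))/NP  lex  "map"
[1,2] (NP/PP)/(PP\S)  lex  "park"
[2,3] PP\S  lex  "song"
[1,3] NP/PP  >  k=2
[3,4] PP  lex  "which"
[1,4] NP  >  k=3
[0,4] S/(NP/S)  >  k=1
[4,5] ((NP/S)/N)/NP  lex  "read"
[5,6] NP  lex  "sent"
[4,6] (NP/S)/N  >  k=5
[6,7] N  lex  "chased"
[4,7] NP/S  >  k=6
[0,7] S  >  k=4

[0,7] S   >
  [0,4] S/(NP/S)   >
    [0,1] "map" : (S/(NP/S))/NP
    [1,4] NP   >
      [1,3] NP/PP   >
        [1,2] "park" : (NP/PP)/(PP\S)
        [2,3] "song" : PP\S
      [3,4] "which" : PP
  [4,7] NP/S   >
    [4,6] (NP/S)/N   >
      [4,5] "read" : ((NP/S)/N)/NP
      [5,6] "sent" : NP
    [6,7] "chased" : N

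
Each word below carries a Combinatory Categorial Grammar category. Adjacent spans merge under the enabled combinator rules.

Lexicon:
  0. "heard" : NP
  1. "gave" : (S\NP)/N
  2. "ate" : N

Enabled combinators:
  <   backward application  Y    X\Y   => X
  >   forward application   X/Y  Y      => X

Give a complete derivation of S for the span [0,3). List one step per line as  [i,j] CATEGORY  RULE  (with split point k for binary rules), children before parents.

[0,1] NP  lex  "heard"
[1,2] (S\NP)/N  lex  "gave"
[2,3] N  lex  "ate"
[1,3] S\NP  >  k=2
[0,3] S  <  k=1

[0,3] S   <
  [0,1] "heard" : NP
  [1,3] S\NP   >
    [1,2] "gave" : (S\NP)/N
    [2,3] "ate" : N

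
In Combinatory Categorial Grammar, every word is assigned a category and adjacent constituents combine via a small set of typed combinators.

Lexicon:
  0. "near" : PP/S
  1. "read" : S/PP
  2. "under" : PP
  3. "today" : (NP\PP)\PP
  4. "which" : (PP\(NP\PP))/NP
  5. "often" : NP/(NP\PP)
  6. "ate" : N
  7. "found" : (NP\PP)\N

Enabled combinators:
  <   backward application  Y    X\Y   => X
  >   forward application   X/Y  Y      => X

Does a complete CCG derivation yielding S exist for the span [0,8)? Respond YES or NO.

PP/S S/PP PP (NP\PP)\PP (PP\(NP\PP))/NP NP/(NP\PP) N (NP\PP)\N
CKY chart[0,8] = {PP}; S ∉ chart

NO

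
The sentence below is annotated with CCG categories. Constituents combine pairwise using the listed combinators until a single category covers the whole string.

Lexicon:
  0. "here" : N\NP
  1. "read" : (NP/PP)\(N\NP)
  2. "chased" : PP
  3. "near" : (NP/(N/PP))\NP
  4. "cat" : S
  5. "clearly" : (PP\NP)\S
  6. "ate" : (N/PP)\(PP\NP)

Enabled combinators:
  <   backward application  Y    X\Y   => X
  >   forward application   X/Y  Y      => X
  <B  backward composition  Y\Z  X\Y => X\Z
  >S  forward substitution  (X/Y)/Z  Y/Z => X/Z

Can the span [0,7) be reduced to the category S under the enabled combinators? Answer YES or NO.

N\NP (NP/PP)\(N\NP) PP (NP/(N/PP))\NP S (PP\NP)\S (N/PP)\(PP\NP)
CKY chart[0,7] = {NP}; S ∉ chart

NO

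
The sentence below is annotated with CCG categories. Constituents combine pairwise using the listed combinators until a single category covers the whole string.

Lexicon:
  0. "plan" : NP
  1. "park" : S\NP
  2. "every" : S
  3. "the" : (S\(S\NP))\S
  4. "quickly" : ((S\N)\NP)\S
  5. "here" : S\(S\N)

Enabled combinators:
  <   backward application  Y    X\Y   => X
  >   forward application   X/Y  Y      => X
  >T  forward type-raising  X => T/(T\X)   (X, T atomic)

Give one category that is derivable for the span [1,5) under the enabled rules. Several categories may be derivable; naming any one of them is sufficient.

(S\N)\NP

[0,6] S   <
  [0,5] S\N   <
    [0,1] "plan" : NP
    [1,5] (S\N)\NP   <
      [1,4] S   <
        [1,2] "park" : S\NP
        [2,4] S\(S\NP)   <
          [2,3] "every" : S
          [3,4] "the" : (S\(S\NP))\S
      [4,5] "quickly" : ((S\N)\NP)\S
  [5,6] "here" : S\(S\N)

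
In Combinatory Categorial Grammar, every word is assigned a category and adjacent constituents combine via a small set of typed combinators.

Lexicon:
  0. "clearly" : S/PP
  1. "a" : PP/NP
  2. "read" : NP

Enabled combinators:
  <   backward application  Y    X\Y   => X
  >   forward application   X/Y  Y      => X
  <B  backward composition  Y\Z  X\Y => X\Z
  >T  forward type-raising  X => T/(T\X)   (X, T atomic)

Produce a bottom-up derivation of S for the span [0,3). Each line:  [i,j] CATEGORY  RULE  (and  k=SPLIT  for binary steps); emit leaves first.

[0,1] S/PP  lex  "clearly"
[1,2] PP/NP  lex  "a"
[2,3] NP  lex  "read"
[1,3] PP  >  k=2
[0,3] S  >  k=1

[0,3] S   >
  [0,1] "clearly" : S/PP
  [1,3] PP   >
    [1,2] "a" : PP/NP
    [2,3] "read" : NP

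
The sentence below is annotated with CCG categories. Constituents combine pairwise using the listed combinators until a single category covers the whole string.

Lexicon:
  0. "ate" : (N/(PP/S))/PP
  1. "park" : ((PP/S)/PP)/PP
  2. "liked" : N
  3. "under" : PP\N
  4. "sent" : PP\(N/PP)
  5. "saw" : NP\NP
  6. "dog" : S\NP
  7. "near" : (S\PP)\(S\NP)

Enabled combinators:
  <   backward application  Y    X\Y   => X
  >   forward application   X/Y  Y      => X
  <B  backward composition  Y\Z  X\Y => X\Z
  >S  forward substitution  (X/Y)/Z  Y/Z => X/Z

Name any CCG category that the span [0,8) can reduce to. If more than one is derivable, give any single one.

[0,8] S   <
  [0,5] PP   <
    [0,4] N/PP   >S
      [0,1] "ate" : (N/(PP/S))/PP
      [1,4] (PP/S)/PP   >
        [1,2] "park" : ((PP/S)/PP)/PP
        [2,4] PP   <
          [2,3] "liked" : N
          [3,4] "under" : PP\N
    [4,5] "sent" : PP\(N/PP)
  [5,8] S\PP   <
    [5,7] S\NP   <B
      [5,6] "saw" : NP\NP
      [6,7] "dog" : S\NP
    [7,8] "near" : (S\PP)\(S\NP)

S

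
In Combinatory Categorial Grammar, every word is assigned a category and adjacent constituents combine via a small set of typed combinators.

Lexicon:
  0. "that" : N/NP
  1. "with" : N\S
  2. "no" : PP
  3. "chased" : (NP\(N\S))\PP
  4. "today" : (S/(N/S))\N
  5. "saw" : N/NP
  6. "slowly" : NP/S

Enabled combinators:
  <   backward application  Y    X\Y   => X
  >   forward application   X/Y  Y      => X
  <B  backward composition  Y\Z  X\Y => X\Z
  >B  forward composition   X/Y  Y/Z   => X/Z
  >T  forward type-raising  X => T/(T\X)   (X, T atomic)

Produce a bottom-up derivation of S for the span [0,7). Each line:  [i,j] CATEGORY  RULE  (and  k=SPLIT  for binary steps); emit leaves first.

[0,1] N/NP  lex  "that"
[1,2] N\S  lex  "with"
[2,3] PP  lex  "no"
[3,4] (NP\(N\S))\PP  lex  "chased"
[2,4] NP\(N\S)  <  k=3
[1,4] NP  <  k=2
[0,4] N  >  k=1
[4,5] (S/(N/S))\N  lex  "today"
[0,5] S/(N/S)  <  k=4
[5,6] N/NP  lex  "saw"
[6,7] NP/S  lex  "slowly"
[5,7] N/S  >B  k=6
[0,7] S  >  k=5

[0,7] S   >
  [0,5] S/(N/S)   <
    [0,4] N   >
      [0,1] "that" : N/NP
      [1,4] NP   <
        [1,2] "with" : N\S
        [2,4] NP\(N\S)   <
          [2,3] "no" : PP
          [3,4] "chased" : (NP\(N\S))\PP
    [4,5] "today" : (S/(N/S))\N
  [5,7] N/S   >B
    [5,6] "saw" : N/NP
    [6,7] "slowly" : NP/S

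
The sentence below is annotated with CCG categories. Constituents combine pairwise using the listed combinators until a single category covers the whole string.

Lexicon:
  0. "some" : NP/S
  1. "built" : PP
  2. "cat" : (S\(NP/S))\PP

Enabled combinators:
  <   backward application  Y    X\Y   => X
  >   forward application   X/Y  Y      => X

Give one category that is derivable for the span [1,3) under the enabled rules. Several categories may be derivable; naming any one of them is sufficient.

S\(NP/S)

[0,3] S   <
  [0,1] "some" : NP/S
  [1,3] S\(NP/S)   <
    [1,2] "built" : PP
    [2,3] "cat" : (S\(NP/S))\PP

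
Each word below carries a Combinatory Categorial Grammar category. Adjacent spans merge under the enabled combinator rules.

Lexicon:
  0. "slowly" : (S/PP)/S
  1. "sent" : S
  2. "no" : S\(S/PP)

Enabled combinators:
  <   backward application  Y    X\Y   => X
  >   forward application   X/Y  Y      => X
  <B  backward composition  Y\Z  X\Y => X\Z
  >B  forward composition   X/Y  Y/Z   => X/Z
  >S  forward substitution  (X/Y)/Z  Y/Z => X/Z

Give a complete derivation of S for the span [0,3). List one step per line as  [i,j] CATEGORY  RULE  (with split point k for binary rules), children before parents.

[0,1] (S/PP)/S  lex  "slowly"
[1,2] S  lex  "sent"
[0,2] S/PP  >  k=1
[2,3] S\(S/PP)  lex  "no"
[0,3] S  <  k=2

[0,3] S   <
  [0,2] S/PP   >
    [0,1] "slowly" : (S/PP)/S
    [1,2] "sent" : S
  [2,3] "no" : S\(S/PP)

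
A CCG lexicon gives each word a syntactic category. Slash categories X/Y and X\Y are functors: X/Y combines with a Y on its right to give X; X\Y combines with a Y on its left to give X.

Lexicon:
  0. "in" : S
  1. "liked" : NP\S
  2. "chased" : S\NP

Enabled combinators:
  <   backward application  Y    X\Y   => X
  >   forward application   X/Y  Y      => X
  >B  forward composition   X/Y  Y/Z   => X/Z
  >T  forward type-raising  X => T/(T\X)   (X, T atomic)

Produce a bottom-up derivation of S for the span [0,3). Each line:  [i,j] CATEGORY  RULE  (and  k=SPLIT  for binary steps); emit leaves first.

[0,3] S   <
  [0,2] NP   >
    [0,1] NP/(NP\S)   >T
      [0,1] "in" : S
    [1,2] "liked" : NP\S
  [2,3] "chased" : S\NP

[0,1] S  lex  "in"
[0,1] NP/(NP\S)  >T
[1,2] NP\S  lex  "liked"
[0,2] NP  >  k=1
[2,3] S\NP  lex  "chased"
[0,3] S  <  k=2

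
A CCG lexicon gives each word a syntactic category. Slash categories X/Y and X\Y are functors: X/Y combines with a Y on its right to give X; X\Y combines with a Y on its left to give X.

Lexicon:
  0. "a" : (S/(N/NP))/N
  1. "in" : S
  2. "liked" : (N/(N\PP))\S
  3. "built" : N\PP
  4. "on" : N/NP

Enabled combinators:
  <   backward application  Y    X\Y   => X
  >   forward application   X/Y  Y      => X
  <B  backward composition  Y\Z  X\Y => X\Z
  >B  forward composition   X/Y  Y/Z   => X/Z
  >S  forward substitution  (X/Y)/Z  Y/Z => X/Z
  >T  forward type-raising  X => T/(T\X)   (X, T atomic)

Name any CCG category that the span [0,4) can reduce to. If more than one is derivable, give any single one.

[0,5] S   >
  [0,4] S/(N/NP)   >
    [0,1] "a" : (S/(N/NP))/N
    [1,4] N   >
      [1,3] N/(N\PP)   <
        [1,2] "in" : S
        [2,3] "liked" : (N/(N\PP))\S
      [3,4] "built" : N\PP
  [4,5] "on" : N/NP

S/(N/NP)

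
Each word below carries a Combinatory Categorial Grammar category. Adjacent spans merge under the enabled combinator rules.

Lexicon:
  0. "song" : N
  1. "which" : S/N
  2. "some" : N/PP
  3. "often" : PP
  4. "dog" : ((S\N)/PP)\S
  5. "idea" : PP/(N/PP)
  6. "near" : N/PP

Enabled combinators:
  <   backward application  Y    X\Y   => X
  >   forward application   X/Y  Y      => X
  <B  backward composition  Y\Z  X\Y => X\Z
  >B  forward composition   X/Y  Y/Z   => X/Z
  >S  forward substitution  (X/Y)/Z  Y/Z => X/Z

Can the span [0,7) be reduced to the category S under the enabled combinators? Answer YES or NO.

YES

[0,7] S   <
  [0,1] "song" : N
  [1,7] S\N   >
    [1,5] (S\N)/PP   <
      [1,4] S   >
        [1,3] S/PP   >B
          [1,2] "which" : S/N
          [2,3] "some" : N/PP
        [3,4] "often" : PP
      [4,5] "dog" : ((S\N)/PP)\S
    [5,7] PP   >
      [5,6] "idea" : PP/(N/PP)
      [6,7] "near" : N/PP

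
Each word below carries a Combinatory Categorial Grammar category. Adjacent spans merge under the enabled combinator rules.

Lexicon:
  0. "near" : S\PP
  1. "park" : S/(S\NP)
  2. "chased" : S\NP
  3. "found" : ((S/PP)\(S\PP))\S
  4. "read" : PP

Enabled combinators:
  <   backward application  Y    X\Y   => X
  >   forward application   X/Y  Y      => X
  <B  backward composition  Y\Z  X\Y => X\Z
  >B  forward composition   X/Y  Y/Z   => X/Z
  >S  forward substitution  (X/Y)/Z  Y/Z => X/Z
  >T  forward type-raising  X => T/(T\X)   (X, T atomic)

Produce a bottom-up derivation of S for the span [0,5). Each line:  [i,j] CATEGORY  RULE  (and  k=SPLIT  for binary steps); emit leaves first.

[0,1] S\PP  lex  "near"
[1,2] S/(S\NP)  lex  "park"
[2,3] S\NP  lex  "chased"
[1,3] S  >  k=2
[3,4] ((S/PP)\(S\PP))\S  lex  "found"
[1,4] (S/PP)\(S\PP)  <  k=3
[0,4] S/PP  <  k=1
[4,5] PP  lex  "read"
[0,5] S  >  k=4

[0,5] S   >
  [0,4] S/PP   <
    [0,1] "near" : S\PP
    [1,4] (S/PP)\(S\PP)   <
      [1,3] S   >
        [1,2] "park" : S/(S\NP)
        [2,3] "chased" : S\NP
      [3,4] "found" : ((S/PP)\(S\PP))\S
  [4,5] "read" : PP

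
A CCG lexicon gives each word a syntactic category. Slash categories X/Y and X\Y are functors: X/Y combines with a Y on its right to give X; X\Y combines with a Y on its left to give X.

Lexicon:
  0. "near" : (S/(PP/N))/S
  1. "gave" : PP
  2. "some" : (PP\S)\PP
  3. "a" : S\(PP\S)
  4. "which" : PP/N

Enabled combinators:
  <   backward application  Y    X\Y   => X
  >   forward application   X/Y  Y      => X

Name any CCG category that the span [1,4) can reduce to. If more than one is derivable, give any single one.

S

[0,5] S   >
  [0,4] S/(PP/N)   >
    [0,1] "near" : (S/(PP/N))/S
    [1,4] S   <
      [1,3] PP\S   <
        [1,2] "gave" : PP
        [2,3] "some" : (PP\S)\PP
      [3,4] "a" : S\(PP\S)
  [4,5] "which" : PP/N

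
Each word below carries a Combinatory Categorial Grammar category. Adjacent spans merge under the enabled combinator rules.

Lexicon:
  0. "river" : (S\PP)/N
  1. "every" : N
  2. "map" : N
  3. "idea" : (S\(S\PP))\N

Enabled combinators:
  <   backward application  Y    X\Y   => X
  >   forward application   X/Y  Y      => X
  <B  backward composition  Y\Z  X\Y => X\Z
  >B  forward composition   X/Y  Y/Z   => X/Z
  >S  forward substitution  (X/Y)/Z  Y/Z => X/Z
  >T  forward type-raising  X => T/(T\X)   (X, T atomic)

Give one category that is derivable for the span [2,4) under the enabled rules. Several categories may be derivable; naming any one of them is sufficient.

S\(S\PP)

[0,4] S   <
  [0,2] S\PP   >
    [0,1] "river" : (S\PP)/N
    [1,2] "every" : N
  [2,4] S\(S\PP)   <
    [2,3] "map" : N
    [3,4] "idea" : (S\(S\PP))\N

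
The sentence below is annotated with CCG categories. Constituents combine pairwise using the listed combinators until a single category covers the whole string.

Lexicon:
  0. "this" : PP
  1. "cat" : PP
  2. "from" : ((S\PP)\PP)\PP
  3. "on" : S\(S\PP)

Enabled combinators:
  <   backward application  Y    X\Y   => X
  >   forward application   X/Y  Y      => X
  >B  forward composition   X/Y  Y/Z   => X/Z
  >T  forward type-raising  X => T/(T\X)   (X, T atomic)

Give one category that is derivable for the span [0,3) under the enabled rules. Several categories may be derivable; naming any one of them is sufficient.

S\PP

[0,4] S   <
  [0,3] S\PP   <
    [0,1] "this" : PP
    [1,3] (S\PP)\PP   <
      [1,2] "cat" : PP
      [2,3] "from" : ((S\PP)\PP)\PP
  [3,4] "on" : S\(S\PP)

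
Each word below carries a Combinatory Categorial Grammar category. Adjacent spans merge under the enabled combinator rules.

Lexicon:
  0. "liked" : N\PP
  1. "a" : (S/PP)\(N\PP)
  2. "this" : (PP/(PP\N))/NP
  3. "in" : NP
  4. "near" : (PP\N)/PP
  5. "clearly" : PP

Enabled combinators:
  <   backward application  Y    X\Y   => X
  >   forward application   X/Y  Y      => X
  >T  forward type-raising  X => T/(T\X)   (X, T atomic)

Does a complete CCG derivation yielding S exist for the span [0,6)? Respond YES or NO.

YES

[0,6] S   >
  [0,2] S/PP   <
    [0,1] "liked" : N\PP
    [1,2] "a" : (S/PP)\(N\PP)
  [2,6] PP   >
    [2,4] PP/(PP\N)   >
      [2,3] "this" : (PP/(PP\N))/NP
      [3,4] "in" : NP
    [4,6] PP\N   >
      [4,5] "near" : (PP\N)/PP
      [5,6] "clearly" : PP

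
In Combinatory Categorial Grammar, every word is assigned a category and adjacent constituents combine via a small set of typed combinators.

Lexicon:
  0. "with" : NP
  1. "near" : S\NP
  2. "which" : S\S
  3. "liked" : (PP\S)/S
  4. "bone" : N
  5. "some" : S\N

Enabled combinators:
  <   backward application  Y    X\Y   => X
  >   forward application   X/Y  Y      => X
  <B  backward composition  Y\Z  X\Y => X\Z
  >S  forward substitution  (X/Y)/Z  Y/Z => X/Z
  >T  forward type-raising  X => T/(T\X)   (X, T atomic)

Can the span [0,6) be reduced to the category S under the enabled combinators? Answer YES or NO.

NP S\NP S\S (PP\S)/S N S\N
CKY chart[0,6] = {N/(N\PP), NP/(NP\PP), PP, PP/(PP\PP), S/(S\PP)}; S ∉ chart

NO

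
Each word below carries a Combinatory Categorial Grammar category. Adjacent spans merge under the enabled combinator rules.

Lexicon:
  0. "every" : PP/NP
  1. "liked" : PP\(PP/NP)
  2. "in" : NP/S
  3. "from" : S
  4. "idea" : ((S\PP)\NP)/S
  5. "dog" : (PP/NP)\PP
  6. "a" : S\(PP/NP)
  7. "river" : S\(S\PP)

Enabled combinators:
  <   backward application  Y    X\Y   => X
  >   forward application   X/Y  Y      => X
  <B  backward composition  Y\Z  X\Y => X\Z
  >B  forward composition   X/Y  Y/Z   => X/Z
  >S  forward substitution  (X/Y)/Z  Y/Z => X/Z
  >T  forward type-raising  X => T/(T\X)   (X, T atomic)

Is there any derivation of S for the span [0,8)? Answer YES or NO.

[0,8] S   <
  [0,2] PP   <
    [0,1] "every" : PP/NP
    [1,2] "liked" : PP\(PP/NP)
  [2,8] S\PP   <
    [2,4] NP   >
      [2,3] "in" : NP/S
      [3,4] "from" : S
    [4,8] (S\PP)\NP   >
      [4,5] "idea" : ((S\PP)\NP)/S
      [5,8] S   <
        [5,7] S\PP   <B
          [5,6] "dog" : (PP/NP)\PP
          [6,7] "a" : S\(PP/NP)
        [7,8] "river" : S\(S\PP)

YES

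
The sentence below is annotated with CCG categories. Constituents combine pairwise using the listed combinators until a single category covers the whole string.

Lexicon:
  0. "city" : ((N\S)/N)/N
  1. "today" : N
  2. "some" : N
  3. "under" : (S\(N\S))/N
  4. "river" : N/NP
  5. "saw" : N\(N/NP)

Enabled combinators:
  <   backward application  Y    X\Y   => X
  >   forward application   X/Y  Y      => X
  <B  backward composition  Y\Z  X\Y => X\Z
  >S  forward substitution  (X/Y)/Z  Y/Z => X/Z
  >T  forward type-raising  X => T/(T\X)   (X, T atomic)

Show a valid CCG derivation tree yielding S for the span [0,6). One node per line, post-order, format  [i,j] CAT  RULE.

[0,6] S   <
  [0,3] N\S   >
    [0,2] (N\S)/N   >
      [0,1] "city" : ((N\S)/N)/N
      [1,2] "today" : N
    [2,3] "some" : N
  [3,6] S\(N\S)   >
    [3,4] "under" : (S\(N\S))/N
    [4,6] N   <
      [4,5] "river" : N/NP
      [5,6] "saw" : N\(N/NP)

[0,1] ((N\S)/N)/N  lex  "city"
[1,2] N  lex  "today"
[0,2] (N\S)/N  >  k=1
[2,3] N  lex  "some"
[0,3] N\S  >  k=2
[3,4] (S\(N\S))/N  lex  "under"
[4,5] N/NP  lex  "river"
[5,6] N\(N/NP)  lex  "saw"
[4,6] N  <  k=5
[3,6] S\(N\S)  >  k=4
[0,6] S  <  k=3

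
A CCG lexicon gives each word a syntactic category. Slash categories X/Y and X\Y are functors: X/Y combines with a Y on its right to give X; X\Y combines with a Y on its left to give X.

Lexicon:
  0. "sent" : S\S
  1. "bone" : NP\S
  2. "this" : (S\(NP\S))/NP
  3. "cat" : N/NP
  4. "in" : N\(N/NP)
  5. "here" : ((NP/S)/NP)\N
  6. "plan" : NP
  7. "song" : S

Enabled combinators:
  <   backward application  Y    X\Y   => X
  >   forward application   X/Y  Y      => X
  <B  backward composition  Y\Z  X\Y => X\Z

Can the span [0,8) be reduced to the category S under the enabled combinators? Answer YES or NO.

YES

[0,8] S   <
  [0,2] NP\S   <B
    [0,1] "sent" : S\S
    [1,2] "bone" : NP\S
  [2,8] S\(NP\S)   >
    [2,3] "this" : (S\(NP\S))/NP
    [3,8] NP   >
      [3,7] NP/S   >
        [3,6] (NP/S)/NP   <
          [3,5] N   <
            [3,4] "cat" : N/NP
            [4,5] "in" : N\(N/NP)
          [5,6] "here" : ((NP/S)/NP)\N
        [6,7] "plan" : NP
      [7,8] "song" : S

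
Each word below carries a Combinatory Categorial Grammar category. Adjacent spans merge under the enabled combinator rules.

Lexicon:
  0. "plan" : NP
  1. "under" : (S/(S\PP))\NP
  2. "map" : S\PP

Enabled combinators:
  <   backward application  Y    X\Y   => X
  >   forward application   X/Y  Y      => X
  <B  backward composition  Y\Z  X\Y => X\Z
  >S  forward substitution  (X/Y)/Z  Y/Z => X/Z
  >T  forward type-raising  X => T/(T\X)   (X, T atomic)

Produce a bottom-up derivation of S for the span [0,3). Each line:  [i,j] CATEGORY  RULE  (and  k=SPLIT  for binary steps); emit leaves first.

[0,3] S   >
  [0,2] S/(S\PP)   <
    [0,1] "plan" : NP
    [1,2] "under" : (S/(S\PP))\NP
  [2,3] "map" : S\PP

[0,1] NP  lex  "plan"
[1,2] (S/(S\PP))\NP  lex  "under"
[0,2] S/(S\PP)  <  k=1
[2,3] S\PP  lex  "map"
[0,3] S  >  k=2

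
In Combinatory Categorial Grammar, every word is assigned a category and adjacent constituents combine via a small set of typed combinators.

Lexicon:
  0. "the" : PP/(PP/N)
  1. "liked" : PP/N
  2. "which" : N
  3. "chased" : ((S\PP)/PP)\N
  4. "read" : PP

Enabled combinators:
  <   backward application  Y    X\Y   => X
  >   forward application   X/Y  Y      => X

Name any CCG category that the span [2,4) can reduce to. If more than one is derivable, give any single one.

[0,5] S   <
  [0,2] PP   >
    [0,1] "the" : PP/(PP/N)
    [1,2] "liked" : PP/N
  [2,5] S\PP   >
    [2,4] (S\PP)/PP   <
      [2,3] "which" : N
      [3,4] "chased" : ((S\PP)/PP)\N
    [4,5] "read" : PP

(S\PP)/PP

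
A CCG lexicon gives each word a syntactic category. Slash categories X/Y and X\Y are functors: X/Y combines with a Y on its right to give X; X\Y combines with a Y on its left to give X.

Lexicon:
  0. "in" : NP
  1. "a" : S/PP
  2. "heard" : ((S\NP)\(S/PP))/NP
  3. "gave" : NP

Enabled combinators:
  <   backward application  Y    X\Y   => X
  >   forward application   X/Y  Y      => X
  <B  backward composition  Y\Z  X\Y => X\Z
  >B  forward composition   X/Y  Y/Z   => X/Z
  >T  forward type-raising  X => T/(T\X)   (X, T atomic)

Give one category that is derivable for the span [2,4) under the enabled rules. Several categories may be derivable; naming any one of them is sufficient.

[0,4] S   >
  [0,1] S/(S\NP)   >T
    [0,1] "in" : NP
  [1,4] S\NP   <
    [1,2] "a" : S/PP
    [2,4] (S\NP)\(S/PP)   >
      [2,3] "heard" : ((S\NP)\(S/PP))/NP
      [3,4] "gave" : NP

(S\NP)\(S/PP)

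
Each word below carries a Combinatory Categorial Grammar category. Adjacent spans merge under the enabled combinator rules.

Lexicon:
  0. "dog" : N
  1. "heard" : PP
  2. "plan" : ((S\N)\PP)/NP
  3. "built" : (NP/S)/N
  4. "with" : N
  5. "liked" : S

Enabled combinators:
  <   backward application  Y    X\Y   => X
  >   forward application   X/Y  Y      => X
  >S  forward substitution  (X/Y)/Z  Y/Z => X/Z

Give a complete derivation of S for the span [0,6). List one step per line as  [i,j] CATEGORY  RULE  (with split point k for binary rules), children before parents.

[0,1] N  lex  "dog"
[1,2] PP  lex  "heard"
[2,3] ((S\N)\PP)/NP  lex  "plan"
[3,4] (NP/S)/N  lex  "built"
[4,5] N  lex  "with"
[3,5] NP/S  >  k=4
[5,6] S  lex  "liked"
[3,6] NP  >  k=5
[2,6] (S\N)\PP  >  k=3
[1,6] S\N  <  k=2
[0,6] S  <  k=1

[0,6] S   <
  [0,1] "dog" : N
  [1,6] S\N   <
    [1,2] "heard" : PP
    [2,6] (S\N)\PP   >
      [2,3] "plan" : ((S\N)\PP)/NP
      [3,6] NP   >
        [3,5] NP/S   >
          [3,4] "built" : (NP/S)/N
          [4,5] "with" : N
        [5,6] "liked" : S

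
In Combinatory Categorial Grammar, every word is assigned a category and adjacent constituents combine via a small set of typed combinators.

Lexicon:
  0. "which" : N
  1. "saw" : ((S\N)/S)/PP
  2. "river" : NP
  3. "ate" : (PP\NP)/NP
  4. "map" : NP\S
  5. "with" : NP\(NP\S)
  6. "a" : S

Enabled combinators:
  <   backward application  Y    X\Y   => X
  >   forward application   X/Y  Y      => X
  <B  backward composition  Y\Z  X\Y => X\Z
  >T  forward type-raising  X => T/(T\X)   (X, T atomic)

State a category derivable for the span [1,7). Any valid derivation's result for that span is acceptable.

[0,7] S   <
  [0,1] "which" : N
  [1,7] S\N   >
    [1,6] (S\N)/S   >
      [1,2] "saw" : ((S\N)/S)/PP
      [2,6] PP   <
        [2,3] "river" : NP
        [3,6] PP\NP   >
          [3,4] "ate" : (PP\NP)/NP
          [4,6] NP   <
            [4,5] "map" : NP\S
            [5,6] "with" : NP\(NP\S)
    [6,7] "a" : S

S\N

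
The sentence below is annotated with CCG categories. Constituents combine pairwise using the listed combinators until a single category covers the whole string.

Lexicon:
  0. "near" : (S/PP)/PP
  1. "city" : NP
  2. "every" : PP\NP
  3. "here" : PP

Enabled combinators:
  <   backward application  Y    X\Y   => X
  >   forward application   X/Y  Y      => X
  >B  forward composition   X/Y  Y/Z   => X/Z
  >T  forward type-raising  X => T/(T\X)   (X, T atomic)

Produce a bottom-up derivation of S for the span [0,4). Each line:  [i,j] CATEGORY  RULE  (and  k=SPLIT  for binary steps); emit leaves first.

[0,1] (S/PP)/PP  lex  "near"
[1,2] NP  lex  "city"
[1,2] PP/(PP\NP)  >T
[2,3] PP\NP  lex  "every"
[1,3] PP  >  k=2
[0,3] S/PP  >  k=1
[3,4] PP  lex  "here"
[0,4] S  >  k=3

[0,4] S   >
  [0,3] S/PP   >
    [0,1] "near" : (S/PP)/PP
    [1,3] PP   >
      [1,2] PP/(PP\NP)   >T
        [1,2] "city" : NP
      [2,3] "every" : PP\NP
  [3,4] "here" : PP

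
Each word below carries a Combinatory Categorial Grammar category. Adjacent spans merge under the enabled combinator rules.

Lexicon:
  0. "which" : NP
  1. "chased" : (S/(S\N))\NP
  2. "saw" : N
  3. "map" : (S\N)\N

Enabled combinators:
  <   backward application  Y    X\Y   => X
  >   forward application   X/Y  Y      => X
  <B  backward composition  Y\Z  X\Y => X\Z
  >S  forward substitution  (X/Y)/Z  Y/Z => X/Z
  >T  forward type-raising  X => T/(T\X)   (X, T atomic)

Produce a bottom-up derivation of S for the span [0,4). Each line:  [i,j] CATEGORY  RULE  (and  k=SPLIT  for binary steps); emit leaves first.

[0,4] S   >
  [0,2] S/(S\N)   <
    [0,1] "which" : NP
    [1,2] "chased" : (S/(S\N))\NP
  [2,4] S\N   <
    [2,3] "saw" : N
    [3,4] "map" : (S\N)\N

[0,1] NP  lex  "which"
[1,2] (S/(S\N))\NP  lex  "chased"
[0,2] S/(S\N)  <  k=1
[2,3] N  lex  "saw"
[3,4] (S\N)\N  lex  "map"
[2,4] S\N  <  k=3
[0,4] S  >  k=2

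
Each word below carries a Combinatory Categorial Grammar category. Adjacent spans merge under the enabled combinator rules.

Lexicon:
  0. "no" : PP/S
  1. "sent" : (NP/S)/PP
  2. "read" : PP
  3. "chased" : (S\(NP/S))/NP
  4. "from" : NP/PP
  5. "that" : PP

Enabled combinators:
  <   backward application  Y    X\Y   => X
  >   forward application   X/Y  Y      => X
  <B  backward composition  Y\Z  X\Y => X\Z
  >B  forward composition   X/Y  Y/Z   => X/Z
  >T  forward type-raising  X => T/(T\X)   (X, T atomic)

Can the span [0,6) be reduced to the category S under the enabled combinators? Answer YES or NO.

PP/S (NP/S)/PP PP (S\(NP/S))/NP NP/PP PP
CKY chart[0,6] = {N/(N\PP), NP/(NP\PP), PP, PP/(PP\PP), PP/(S\S), S/(S\PP)}; S ∉ chart

NO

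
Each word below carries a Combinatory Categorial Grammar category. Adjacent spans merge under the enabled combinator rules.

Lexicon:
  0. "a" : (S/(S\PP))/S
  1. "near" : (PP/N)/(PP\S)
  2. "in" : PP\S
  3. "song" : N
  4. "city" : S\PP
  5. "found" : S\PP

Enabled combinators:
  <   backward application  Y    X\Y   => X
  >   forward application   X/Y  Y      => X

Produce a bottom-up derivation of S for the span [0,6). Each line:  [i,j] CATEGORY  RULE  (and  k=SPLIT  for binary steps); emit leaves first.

[0,6] S   >
  [0,5] S/(S\PP)   >
    [0,1] "a" : (S/(S\PP))/S
    [1,5] S   <
      [1,4] PP   >
        [1,3] PP/N   >
          [1,2] "near" : (PP/N)/(PP\S)
          [2,3] "in" : PP\S
        [3,4] "song" : N
      [4,5] "city" : S\PP
  [5,6] "found" : S\PP

[0,1] (S/(S\PP))/S  lex  "a"
[1,2] (PP/N)/(PP\S)  lex  "near"
[2,3] PP\S  lex  "in"
[1,3] PP/N  >  k=2
[3,4] N  lex  "song"
[1,4] PP  >  k=3
[4,5] S\PP  lex  "city"
[1,5] S  <  k=4
[0,5] S/(S\PP)  >  k=1
[5,6] S\PP  lex  "found"
[0,6] S  >  k=5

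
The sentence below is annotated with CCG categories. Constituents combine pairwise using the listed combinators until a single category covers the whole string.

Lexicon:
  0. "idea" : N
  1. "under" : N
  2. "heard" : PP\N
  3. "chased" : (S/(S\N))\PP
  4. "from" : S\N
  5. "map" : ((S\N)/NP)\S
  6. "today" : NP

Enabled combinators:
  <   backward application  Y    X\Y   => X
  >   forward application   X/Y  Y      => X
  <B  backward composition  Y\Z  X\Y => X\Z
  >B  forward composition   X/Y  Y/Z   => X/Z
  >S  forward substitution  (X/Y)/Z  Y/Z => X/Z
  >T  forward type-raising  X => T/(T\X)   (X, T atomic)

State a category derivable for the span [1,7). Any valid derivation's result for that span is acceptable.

S\N

[0,7] S   >
  [0,1] S/(S\N)   >T
    [0,1] "idea" : N
  [1,7] S\N   >
    [1,6] (S\N)/NP   <
      [1,5] S   >
        [1,4] S/(S\N)   <
          [1,3] PP   <
            [1,2] "under" : N
            [2,3] "heard" : PP\N
          [3,4] "chased" : (S/(S\N))\PP
        [4,5] "from" : S\N
      [5,6] "map" : ((S\N)/NP)\S
    [6,7] "today" : NP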